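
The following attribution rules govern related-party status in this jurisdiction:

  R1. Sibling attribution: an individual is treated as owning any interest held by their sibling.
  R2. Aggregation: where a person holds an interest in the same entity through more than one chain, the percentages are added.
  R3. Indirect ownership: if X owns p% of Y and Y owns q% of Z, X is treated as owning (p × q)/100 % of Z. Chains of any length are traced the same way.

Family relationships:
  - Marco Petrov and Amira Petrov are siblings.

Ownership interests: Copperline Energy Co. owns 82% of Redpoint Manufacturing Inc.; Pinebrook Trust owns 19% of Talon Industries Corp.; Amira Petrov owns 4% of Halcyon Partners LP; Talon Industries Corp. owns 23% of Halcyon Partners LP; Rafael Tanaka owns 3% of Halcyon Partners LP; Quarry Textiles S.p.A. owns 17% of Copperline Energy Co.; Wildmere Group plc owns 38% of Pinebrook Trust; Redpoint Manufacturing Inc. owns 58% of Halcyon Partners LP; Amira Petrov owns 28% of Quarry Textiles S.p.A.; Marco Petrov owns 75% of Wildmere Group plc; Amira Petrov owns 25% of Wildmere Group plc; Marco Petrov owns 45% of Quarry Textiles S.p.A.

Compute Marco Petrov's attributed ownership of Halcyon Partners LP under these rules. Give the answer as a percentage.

By sibling attribution (R1), Marco Petrov is treated as also owning Amira Petrov's interest in Quarry Textiles S.p.A, giving 45% + 28% = 73%.
By sibling attribution (R1), Marco Petrov is treated as also owning Amira Petrov's interest in Wildmere Group plc, giving 75% + 25% = 100%.
By sibling attribution (R1), Marco Petrov is treated as owning Amira Petrov's 4% interest in Halcyon Partners LP.
Chain via Quarry Textiles S.p.A. → Copperline Energy Co. → Redpoint Manufacturing Inc. (R3): 73% × 17% × 82% × 58% = 5.902196% of Halcyon Partners LP.
Chain via Wildmere Group plc → Pinebrook Trust → Talon Industries Corp. (R3): 100% × 38% × 19% × 23% = 1.6606% of Halcyon Partners LP.
Direct interest in Halcyon Partners LP: 4%.
Aggregating (R2): 5.902196% + 1.6606% + 4% = 11.562796%.

11.562796%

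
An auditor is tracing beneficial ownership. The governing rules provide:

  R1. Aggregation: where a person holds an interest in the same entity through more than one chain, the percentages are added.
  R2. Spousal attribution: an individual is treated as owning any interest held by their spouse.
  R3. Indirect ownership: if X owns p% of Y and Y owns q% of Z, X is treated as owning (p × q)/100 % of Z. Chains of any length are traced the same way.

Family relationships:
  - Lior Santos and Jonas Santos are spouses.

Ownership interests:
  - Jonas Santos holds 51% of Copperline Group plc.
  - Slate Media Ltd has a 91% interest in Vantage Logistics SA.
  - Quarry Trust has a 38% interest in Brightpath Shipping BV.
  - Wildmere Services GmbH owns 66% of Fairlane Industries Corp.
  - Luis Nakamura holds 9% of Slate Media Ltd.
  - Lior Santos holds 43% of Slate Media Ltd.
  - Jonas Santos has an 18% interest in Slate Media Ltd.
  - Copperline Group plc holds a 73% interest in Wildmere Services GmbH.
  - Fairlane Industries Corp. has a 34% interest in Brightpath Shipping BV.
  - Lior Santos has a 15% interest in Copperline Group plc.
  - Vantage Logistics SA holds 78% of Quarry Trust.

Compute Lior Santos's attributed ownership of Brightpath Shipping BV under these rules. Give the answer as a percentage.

27.264756%

By spousal attribution (R2), Lior Santos is treated as also owning Jonas Santos's interest in Copperline Group plc, giving 15% + 51% = 66%.
By spousal attribution (R2), Lior Santos is treated as also owning Jonas Santos's interest in Slate Media Ltd, giving 43% + 18% = 61%.
Chain via Copperline Group plc → Wildmere Services GmbH → Fairlane Industries Corp. (R3): 66% × 73% × 66% × 34% = 10.811592% of Brightpath Shipping BV.
Chain via Slate Media Ltd → Vantage Logistics SA → Quarry Trust (R3): 61% × 91% × 78% × 38% = 16.453164% of Brightpath Shipping BV.
Aggregating (R1): 10.811592% + 16.453164% = 27.264756%.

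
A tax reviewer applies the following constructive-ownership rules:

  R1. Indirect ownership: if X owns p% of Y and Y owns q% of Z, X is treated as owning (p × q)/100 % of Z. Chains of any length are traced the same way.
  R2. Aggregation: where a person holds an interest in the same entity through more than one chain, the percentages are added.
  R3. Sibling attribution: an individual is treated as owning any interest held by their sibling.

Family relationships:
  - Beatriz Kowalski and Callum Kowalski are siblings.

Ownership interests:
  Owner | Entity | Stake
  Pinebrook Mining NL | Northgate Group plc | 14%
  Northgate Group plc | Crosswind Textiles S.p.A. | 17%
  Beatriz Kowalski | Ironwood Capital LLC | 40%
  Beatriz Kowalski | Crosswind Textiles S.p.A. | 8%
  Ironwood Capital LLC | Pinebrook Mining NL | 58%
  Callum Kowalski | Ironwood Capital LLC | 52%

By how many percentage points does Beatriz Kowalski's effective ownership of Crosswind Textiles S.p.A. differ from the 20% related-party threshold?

10.730032

By sibling attribution (R3), Beatriz Kowalski is treated as also owning Callum Kowalski's interest in Ironwood Capital LLC, giving 40% + 52% = 92%.
Chain via Ironwood Capital LLC → Pinebrook Mining NL → Northgate Group plc (R1): 92% × 58% × 14% × 17% = 1.269968% of Crosswind Textiles S.p.A.
Direct interest in Crosswind Textiles S.p.A: 8%.
Aggregating (R2): 1.269968% + 8% = 9.269968%.
9.269968% falls short of the 20% threshold by 10.730032 percentage points.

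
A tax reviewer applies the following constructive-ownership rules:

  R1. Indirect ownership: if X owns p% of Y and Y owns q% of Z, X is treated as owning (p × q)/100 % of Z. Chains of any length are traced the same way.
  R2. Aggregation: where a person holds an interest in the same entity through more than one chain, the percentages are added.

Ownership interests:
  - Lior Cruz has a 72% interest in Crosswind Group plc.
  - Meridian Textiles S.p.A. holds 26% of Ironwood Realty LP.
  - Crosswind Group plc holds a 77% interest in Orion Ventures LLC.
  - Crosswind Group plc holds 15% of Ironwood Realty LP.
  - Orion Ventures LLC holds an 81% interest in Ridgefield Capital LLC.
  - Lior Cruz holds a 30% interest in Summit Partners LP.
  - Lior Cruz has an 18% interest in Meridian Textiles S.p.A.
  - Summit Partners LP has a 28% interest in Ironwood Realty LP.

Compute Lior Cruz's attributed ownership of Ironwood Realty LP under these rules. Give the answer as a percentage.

Chain via Meridian Textiles S.p.A. (R1): 18% × 26% = 4.68% of Ironwood Realty LP.
Chain via Summit Partners LP (R1): 30% × 28% = 8.4% of Ironwood Realty LP.
Chain via Crosswind Group plc (R1): 72% × 15% = 10.8% of Ironwood Realty LP.
Aggregating (R2): 4.68% + 8.4% + 10.8% = 23.88%.

23.88%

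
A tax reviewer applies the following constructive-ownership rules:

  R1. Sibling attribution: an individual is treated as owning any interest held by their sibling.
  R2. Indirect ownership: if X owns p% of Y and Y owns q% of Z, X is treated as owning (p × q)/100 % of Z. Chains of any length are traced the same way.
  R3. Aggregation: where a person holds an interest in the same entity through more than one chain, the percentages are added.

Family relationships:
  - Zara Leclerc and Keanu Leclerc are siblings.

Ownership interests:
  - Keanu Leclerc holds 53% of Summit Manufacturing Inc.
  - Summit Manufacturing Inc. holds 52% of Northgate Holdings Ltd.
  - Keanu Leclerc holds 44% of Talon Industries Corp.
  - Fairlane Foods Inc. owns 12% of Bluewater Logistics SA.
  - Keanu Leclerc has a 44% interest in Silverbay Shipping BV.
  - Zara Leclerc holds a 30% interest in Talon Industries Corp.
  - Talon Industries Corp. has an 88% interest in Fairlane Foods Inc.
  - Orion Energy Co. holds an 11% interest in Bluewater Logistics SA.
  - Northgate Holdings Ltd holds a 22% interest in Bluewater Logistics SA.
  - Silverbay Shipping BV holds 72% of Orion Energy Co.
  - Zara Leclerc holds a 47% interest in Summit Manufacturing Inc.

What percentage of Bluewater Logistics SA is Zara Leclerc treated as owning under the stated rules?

By sibling attribution (R1), Zara Leclerc is treated as also owning Keanu Leclerc's interest in Summit Manufacturing Inc, giving 47% + 53% = 100%.
By sibling attribution (R1), Zara Leclerc is treated as also owning Keanu Leclerc's interest in Talon Industries Corp, giving 30% + 44% = 74%.
By sibling attribution (R1), Zara Leclerc is treated as owning Keanu Leclerc's 44% interest in Silverbay Shipping BV.
Chain via Summit Manufacturing Inc. → Northgate Holdings Ltd (R2): 100% × 52% × 22% = 11.44% of Bluewater Logistics SA.
Chain via Talon Industries Corp. → Fairlane Foods Inc. (R2): 74% × 88% × 12% = 7.8144% of Bluewater Logistics SA.
Chain via Silverbay Shipping BV → Orion Energy Co. (R2): 44% × 72% × 11% = 3.4848% of Bluewater Logistics SA.
Aggregating (R3): 11.44% + 7.8144% + 3.4848% = 22.7392%.

22.7392%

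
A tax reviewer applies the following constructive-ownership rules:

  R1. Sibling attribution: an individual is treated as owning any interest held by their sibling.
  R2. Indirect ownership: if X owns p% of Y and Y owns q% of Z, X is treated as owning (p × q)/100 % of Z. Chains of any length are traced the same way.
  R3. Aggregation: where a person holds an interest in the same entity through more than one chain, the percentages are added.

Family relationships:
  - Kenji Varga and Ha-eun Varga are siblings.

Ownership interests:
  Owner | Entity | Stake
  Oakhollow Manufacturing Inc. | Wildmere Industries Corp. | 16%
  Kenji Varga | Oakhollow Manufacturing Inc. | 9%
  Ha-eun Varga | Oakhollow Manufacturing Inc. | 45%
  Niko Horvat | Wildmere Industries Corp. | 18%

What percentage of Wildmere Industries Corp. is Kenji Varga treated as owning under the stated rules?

By sibling attribution (R1), Kenji Varga is treated as also owning Ha-eun Varga's interest in Oakhollow Manufacturing Inc, giving 9% + 45% = 54%.
Chain via Oakhollow Manufacturing Inc. (R2): 54% × 16% = 8.64% of Wildmere Industries Corp.

8.64%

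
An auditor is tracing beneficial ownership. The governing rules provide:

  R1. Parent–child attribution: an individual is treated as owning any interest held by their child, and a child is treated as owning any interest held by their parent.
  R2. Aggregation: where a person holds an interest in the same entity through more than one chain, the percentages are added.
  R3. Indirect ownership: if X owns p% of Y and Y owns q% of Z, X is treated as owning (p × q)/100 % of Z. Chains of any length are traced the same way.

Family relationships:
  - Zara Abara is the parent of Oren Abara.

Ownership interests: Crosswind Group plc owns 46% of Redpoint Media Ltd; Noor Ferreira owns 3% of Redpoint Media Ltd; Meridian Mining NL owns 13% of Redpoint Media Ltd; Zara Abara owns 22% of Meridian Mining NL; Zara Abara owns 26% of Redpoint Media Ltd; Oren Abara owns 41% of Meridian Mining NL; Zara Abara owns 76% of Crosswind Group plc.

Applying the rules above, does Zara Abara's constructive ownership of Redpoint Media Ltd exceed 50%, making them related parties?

Yes

By parent–child attribution (R1), Zara Abara is treated as also owning Oren Abara's interest in Meridian Mining NL, giving 22% + 41% = 63%.
Chain via Crosswind Group plc (R3): 76% × 46% = 34.96% of Redpoint Media Ltd.
Chain via Meridian Mining NL (R3): 63% × 13% = 8.19% of Redpoint Media Ltd.
Direct interest in Redpoint Media Ltd: 26%.
Aggregating (R2): 34.96% + 8.19% + 26% = 69.15%.
69.15% exceeds the 50% threshold, so Zara is a related party to Redpoint Media Ltd.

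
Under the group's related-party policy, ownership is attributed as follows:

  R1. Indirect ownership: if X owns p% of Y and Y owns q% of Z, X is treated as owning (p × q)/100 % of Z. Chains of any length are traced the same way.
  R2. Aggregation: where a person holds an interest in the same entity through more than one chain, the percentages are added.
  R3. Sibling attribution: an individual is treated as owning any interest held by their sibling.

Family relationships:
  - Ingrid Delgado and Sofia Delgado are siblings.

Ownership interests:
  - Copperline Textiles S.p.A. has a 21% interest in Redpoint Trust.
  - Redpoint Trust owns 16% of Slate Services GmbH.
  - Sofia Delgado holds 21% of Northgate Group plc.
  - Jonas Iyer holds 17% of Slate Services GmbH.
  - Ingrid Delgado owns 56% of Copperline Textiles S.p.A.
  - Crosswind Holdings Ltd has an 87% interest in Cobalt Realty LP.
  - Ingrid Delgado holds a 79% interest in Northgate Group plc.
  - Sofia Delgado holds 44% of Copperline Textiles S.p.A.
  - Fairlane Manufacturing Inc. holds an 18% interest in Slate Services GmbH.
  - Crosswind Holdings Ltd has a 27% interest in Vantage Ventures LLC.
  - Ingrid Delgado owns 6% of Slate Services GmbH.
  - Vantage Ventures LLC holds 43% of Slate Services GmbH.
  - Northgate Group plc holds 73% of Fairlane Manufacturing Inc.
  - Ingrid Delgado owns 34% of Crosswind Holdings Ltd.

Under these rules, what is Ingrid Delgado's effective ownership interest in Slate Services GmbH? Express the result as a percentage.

26.4474%

By sibling attribution (R3), Ingrid Delgado is treated as also owning Sofia Delgado's interest in Northgate Group plc, giving 79% + 21% = 100%.
By sibling attribution (R3), Ingrid Delgado is treated as also owning Sofia Delgado's interest in Copperline Textiles S.p.A, giving 56% + 44% = 100%.
Chain via Northgate Group plc → Fairlane Manufacturing Inc. (R1): 100% × 73% × 18% = 13.14% of Slate Services GmbH.
Chain via Copperline Textiles S.p.A. → Redpoint Trust (R1): 100% × 21% × 16% = 3.36% of Slate Services GmbH.
Chain via Crosswind Holdings Ltd → Vantage Ventures LLC (R1): 34% × 27% × 43% = 3.9474% of Slate Services GmbH.
Direct interest in Slate Services GmbH: 6%.
Aggregating (R2): 13.14% + 3.36% + 3.9474% + 6% = 26.4474%.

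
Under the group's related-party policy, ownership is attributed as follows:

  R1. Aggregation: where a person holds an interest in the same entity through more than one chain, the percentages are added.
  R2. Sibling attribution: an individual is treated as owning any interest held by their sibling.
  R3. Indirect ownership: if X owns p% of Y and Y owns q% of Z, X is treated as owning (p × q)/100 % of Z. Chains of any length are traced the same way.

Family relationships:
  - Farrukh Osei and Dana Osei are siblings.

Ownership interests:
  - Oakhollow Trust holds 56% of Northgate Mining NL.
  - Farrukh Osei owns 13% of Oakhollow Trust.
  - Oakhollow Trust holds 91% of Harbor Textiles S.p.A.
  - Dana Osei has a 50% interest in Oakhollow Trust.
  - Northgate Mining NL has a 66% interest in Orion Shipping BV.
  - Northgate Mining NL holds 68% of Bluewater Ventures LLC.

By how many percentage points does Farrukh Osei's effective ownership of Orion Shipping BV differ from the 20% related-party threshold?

By sibling attribution (R2), Farrukh Osei is treated as also owning Dana Osei's interest in Oakhollow Trust, giving 13% + 50% = 63%.
Chain via Oakhollow Trust → Northgate Mining NL (R3): 63% × 56% × 66% = 23.2848% of Orion Shipping BV.
23.2848% exceeds the 20% threshold by 3.2848 percentage points.

3.2848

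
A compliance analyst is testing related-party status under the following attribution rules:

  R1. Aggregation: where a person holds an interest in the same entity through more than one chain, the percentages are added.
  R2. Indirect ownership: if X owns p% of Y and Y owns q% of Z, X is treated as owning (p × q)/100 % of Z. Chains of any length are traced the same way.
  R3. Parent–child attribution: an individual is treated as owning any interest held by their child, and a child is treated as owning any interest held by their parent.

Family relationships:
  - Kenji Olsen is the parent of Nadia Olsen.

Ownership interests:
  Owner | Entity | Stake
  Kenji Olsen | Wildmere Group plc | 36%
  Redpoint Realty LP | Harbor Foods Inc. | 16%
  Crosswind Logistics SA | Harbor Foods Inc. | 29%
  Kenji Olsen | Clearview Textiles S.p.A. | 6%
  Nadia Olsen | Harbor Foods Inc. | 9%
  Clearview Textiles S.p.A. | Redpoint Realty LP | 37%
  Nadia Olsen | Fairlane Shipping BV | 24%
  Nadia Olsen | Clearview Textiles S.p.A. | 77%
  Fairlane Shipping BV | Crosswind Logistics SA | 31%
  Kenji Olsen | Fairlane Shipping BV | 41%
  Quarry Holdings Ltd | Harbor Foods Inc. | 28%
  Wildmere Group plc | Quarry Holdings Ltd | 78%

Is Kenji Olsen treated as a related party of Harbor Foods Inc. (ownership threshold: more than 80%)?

By parent–child attribution (R3), Kenji Olsen is treated as also owning Nadia Olsen's interest in Fairlane Shipping BV, giving 41% + 24% = 65%.
By parent–child attribution (R3), Kenji Olsen is treated as also owning Nadia Olsen's interest in Clearview Textiles S.p.A, giving 6% + 77% = 83%.
By parent–child attribution (R3), Kenji Olsen is treated as owning Nadia Olsen's 9% interest in Harbor Foods Inc.
Chain via Wildmere Group plc → Quarry Holdings Ltd (R2): 36% × 78% × 28% = 7.8624% of Harbor Foods Inc.
Chain via Fairlane Shipping BV → Crosswind Logistics SA (R2): 65% × 31% × 29% = 5.8435% of Harbor Foods Inc.
Chain via Clearview Textiles S.p.A. → Redpoint Realty LP (R2): 83% × 37% × 16% = 4.9136% of Harbor Foods Inc.
Direct interest in Harbor Foods Inc: 9%.
Aggregating (R1): 7.8624% + 5.8435% + 4.9136% + 9% = 27.6195%.
27.6195% does not exceed the 80% threshold, so Kenji is not a related party to Harbor Foods Inc.

No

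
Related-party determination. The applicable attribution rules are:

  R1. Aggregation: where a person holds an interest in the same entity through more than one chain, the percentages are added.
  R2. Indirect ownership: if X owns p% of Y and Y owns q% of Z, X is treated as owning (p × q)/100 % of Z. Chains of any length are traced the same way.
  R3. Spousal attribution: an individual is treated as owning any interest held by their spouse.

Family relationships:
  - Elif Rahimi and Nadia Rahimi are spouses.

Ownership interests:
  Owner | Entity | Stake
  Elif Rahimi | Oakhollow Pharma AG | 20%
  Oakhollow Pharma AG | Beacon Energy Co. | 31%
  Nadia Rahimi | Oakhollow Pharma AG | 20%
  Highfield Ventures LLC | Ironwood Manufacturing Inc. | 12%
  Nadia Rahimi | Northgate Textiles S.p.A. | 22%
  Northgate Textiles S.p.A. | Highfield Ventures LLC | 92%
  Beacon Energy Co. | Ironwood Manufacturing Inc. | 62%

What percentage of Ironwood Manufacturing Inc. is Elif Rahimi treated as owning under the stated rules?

By spousal attribution (R3), Elif Rahimi is treated as also owning Nadia Rahimi's interest in Oakhollow Pharma AG, giving 20% + 20% = 40%.
By spousal attribution (R3), Elif Rahimi is treated as owning Nadia Rahimi's 22% interest in Northgate Textiles S.p.A.
Chain via Oakhollow Pharma AG → Beacon Energy Co. (R2): 40% × 31% × 62% = 7.688% of Ironwood Manufacturing Inc.
Chain via Northgate Textiles S.p.A. → Highfield Ventures LLC (R2): 22% × 92% × 12% = 2.4288% of Ironwood Manufacturing Inc.
Aggregating (R1): 7.688% + 2.4288% = 10.1168%.

10.1168%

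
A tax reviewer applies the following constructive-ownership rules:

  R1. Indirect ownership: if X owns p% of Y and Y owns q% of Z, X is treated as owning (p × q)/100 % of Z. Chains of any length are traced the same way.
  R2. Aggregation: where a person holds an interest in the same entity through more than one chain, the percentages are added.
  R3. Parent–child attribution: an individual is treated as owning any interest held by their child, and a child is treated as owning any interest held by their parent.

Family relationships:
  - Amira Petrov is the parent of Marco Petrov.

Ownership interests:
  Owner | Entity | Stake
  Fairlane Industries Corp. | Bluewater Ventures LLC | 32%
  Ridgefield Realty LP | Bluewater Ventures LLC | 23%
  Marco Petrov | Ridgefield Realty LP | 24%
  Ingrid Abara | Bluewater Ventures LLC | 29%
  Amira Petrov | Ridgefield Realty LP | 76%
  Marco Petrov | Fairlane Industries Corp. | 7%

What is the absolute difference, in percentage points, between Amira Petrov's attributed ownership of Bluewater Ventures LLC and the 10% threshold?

By parent–child attribution (R3), Amira Petrov is treated as also owning Marco Petrov's interest in Ridgefield Realty LP, giving 76% + 24% = 100%.
By parent–child attribution (R3), Amira Petrov is treated as owning Marco Petrov's 7% interest in Fairlane Industries Corp.
Chain via Ridgefield Realty LP (R1): 100% × 23% = 23% of Bluewater Ventures LLC.
Chain via Fairlane Industries Corp. (R1): 7% × 32% = 2.24% of Bluewater Ventures LLC.
Aggregating (R2): 23% + 2.24% = 25.24%.
25.24% exceeds the 10% threshold by 15.24 percentage points.

15.24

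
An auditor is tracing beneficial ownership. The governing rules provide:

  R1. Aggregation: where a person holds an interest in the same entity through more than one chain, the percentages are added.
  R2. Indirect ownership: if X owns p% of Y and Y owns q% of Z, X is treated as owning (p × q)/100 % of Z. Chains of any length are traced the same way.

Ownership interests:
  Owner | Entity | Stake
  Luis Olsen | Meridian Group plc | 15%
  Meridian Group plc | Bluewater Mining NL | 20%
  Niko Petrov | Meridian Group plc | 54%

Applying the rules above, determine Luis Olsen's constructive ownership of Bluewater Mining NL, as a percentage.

Chain via Meridian Group plc (R2): 15% × 20% = 3% of Bluewater Mining NL.

3%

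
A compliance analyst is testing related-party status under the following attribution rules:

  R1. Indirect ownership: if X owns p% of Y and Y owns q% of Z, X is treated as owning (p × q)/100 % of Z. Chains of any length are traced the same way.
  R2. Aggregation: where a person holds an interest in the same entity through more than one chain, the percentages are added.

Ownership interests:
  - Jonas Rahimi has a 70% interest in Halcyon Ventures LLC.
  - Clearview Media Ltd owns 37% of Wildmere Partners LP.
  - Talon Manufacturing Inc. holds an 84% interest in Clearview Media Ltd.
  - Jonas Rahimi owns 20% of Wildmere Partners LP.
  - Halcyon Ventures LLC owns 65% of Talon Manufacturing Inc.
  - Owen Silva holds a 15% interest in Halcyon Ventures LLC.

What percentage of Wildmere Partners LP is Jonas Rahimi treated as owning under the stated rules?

Chain via Halcyon Ventures LLC → Talon Manufacturing Inc. → Clearview Media Ltd (R1): 70% × 65% × 84% × 37% = 14.1414% of Wildmere Partners LP.
Direct interest in Wildmere Partners LP: 20%.
Aggregating (R2): 14.1414% + 20% = 34.1414%.

34.1414%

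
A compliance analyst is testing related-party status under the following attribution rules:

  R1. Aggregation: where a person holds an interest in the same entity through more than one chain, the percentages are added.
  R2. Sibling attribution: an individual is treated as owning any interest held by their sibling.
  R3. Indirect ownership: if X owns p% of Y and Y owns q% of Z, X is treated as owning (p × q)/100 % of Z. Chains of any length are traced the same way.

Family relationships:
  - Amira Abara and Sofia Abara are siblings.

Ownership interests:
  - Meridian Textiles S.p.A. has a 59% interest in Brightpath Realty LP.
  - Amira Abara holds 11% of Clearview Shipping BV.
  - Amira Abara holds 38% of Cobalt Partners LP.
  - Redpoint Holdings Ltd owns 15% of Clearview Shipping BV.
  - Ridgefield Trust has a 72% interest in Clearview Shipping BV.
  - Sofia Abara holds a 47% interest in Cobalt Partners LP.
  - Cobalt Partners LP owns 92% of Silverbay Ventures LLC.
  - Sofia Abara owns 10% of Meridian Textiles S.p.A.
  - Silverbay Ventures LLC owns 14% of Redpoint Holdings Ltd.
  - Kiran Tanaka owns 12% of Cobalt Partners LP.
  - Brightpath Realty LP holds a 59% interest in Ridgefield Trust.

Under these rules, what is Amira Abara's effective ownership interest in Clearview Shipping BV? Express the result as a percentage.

By sibling attribution (R2), Amira Abara is treated as also owning Sofia Abara's interest in Cobalt Partners LP, giving 38% + 47% = 85%.
By sibling attribution (R2), Amira Abara is treated as owning Sofia Abara's 10% interest in Meridian Textiles S.p.A.
Chain via Cobalt Partners LP → Silverbay Ventures LLC → Redpoint Holdings Ltd (R3): 85% × 92% × 14% × 15% = 1.6422% of Clearview Shipping BV.
Direct interest in Clearview Shipping BV: 11%.
Chain via Meridian Textiles S.p.A. → Brightpath Realty LP → Ridgefield Trust (R3): 10% × 59% × 59% × 72% = 2.50632% of Clearview Shipping BV.
Aggregating (R1): 1.6422% + 11% + 2.50632% = 15.14852%.

15.14852%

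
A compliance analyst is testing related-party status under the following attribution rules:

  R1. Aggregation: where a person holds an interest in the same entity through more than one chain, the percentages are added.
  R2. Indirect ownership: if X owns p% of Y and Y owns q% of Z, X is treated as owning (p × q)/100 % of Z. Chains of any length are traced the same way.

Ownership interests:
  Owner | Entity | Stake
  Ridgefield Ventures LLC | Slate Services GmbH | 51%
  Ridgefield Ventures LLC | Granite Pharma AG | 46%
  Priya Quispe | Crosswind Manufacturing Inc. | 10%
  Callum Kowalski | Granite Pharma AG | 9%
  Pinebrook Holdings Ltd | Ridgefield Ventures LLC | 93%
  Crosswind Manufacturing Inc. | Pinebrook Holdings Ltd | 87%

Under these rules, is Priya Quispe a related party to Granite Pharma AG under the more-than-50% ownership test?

Chain via Crosswind Manufacturing Inc. → Pinebrook Holdings Ltd → Ridgefield Ventures LLC (R2): 10% × 87% × 93% × 46% = 3.72186% of Granite Pharma AG.
3.72186% does not exceed the 50% threshold, so Priya is not a related party to Granite Pharma AG.

No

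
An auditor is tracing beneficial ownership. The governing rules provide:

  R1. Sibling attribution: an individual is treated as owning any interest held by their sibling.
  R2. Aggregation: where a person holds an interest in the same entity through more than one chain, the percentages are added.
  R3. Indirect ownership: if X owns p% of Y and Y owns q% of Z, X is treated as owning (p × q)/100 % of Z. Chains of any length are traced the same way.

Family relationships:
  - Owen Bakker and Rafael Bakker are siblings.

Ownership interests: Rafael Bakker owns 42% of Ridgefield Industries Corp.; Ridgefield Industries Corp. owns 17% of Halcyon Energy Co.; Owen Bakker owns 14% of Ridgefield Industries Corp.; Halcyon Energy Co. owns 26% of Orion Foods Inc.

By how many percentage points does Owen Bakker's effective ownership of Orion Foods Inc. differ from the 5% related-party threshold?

By sibling attribution (R1), Owen Bakker is treated as also owning Rafael Bakker's interest in Ridgefield Industries Corp, giving 14% + 42% = 56%.
Chain via Ridgefield Industries Corp. → Halcyon Energy Co. (R3): 56% × 17% × 26% = 2.4752% of Orion Foods Inc.
2.4752% falls short of the 5% threshold by 2.5248 percentage points.

2.5248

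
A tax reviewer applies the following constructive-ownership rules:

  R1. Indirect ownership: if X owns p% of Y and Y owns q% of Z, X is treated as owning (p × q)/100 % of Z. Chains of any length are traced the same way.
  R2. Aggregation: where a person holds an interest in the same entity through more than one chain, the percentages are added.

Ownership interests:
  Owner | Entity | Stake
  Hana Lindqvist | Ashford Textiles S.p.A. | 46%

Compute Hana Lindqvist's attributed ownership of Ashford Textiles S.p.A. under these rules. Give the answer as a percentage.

46%

Direct interest in Ashford Textiles S.p.A: 46%.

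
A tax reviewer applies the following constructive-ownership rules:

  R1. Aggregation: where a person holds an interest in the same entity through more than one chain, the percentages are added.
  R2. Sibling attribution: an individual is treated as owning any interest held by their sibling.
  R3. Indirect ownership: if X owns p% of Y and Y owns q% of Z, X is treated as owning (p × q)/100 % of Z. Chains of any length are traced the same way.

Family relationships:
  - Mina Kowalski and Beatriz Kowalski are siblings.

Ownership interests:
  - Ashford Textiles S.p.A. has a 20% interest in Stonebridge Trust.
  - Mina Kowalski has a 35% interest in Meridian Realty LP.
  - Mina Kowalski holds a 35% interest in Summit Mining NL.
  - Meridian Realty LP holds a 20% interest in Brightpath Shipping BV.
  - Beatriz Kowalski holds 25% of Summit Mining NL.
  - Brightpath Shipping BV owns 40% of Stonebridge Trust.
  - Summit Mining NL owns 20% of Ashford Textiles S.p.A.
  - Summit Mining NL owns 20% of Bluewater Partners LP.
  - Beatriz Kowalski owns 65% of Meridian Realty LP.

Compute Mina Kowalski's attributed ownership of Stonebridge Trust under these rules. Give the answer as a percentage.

10.4%

By sibling attribution (R2), Mina Kowalski is treated as also owning Beatriz Kowalski's interest in Meridian Realty LP, giving 35% + 65% = 100%.
By sibling attribution (R2), Mina Kowalski is treated as also owning Beatriz Kowalski's interest in Summit Mining NL, giving 35% + 25% = 60%.
Chain via Meridian Realty LP → Brightpath Shipping BV (R3): 100% × 20% × 40% = 8% of Stonebridge Trust.
Chain via Summit Mining NL → Ashford Textiles S.p.A. (R3): 60% × 20% × 20% = 2.4% of Stonebridge Trust.
Aggregating (R1): 8% + 2.4% = 10.4%.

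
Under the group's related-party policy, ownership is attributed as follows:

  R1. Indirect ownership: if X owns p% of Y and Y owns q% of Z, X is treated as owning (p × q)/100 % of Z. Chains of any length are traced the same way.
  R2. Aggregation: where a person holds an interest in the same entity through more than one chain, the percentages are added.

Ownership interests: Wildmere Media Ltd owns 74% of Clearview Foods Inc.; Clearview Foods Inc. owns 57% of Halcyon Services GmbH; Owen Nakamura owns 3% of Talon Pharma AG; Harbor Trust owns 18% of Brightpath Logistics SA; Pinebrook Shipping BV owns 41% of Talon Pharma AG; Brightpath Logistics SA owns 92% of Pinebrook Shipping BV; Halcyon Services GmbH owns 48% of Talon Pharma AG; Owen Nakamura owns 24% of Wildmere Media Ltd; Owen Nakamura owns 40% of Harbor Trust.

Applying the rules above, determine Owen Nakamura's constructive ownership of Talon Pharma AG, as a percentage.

Chain via Harbor Trust → Brightpath Logistics SA → Pinebrook Shipping BV (R1): 40% × 18% × 92% × 41% = 2.71584% of Talon Pharma AG.
Chain via Wildmere Media Ltd → Clearview Foods Inc. → Halcyon Services GmbH (R1): 24% × 74% × 57% × 48% = 4.859136% of Talon Pharma AG.
Direct interest in Talon Pharma AG: 3%.
Aggregating (R2): 2.71584% + 4.859136% + 3% = 10.574976%.

10.574976%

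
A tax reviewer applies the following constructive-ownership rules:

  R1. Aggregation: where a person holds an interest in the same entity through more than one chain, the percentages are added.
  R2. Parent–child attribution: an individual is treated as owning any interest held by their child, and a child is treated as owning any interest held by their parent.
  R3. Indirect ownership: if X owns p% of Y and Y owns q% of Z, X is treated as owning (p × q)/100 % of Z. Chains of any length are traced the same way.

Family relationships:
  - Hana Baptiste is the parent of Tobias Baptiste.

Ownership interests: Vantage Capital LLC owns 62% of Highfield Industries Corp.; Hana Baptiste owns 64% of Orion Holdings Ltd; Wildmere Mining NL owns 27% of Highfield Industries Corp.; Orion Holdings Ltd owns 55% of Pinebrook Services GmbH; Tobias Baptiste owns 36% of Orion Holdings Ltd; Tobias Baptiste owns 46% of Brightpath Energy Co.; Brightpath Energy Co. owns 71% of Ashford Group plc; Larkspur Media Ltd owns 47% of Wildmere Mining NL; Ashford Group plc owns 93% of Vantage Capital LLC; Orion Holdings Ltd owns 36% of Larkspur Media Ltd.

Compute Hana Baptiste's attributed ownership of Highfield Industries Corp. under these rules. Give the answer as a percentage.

By parent–child attribution (R2), Hana Baptiste is treated as also owning Tobias Baptiste's interest in Orion Holdings Ltd, giving 64% + 36% = 100%.
By parent–child attribution (R2), Hana Baptiste is treated as owning Tobias Baptiste's 46% interest in Brightpath Energy Co.
Chain via Orion Holdings Ltd → Larkspur Media Ltd → Wildmere Mining NL (R3): 100% × 36% × 47% × 27% = 4.5684% of Highfield Industries Corp.
Chain via Brightpath Energy Co. → Ashford Group plc → Vantage Capital LLC (R3): 46% × 71% × 93% × 62% = 18.831756% of Highfield Industries Corp.
Aggregating (R1): 4.5684% + 18.831756% = 23.400156%.

23.400156%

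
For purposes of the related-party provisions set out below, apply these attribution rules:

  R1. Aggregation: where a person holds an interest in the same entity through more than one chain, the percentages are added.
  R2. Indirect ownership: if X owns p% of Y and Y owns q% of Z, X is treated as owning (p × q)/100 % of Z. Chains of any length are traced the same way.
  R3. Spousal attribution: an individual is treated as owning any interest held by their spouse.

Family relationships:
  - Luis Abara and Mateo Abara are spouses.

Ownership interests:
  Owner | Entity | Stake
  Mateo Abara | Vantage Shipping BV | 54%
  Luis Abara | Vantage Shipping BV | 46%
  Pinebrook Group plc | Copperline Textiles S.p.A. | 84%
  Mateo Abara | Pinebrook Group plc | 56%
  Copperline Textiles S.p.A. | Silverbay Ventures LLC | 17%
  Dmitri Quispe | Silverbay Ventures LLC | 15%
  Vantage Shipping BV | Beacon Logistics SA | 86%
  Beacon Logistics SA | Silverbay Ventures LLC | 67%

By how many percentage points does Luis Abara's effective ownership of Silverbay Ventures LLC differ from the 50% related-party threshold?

By spousal attribution (R3), Luis Abara is treated as also owning Mateo Abara's interest in Vantage Shipping BV, giving 46% + 54% = 100%.
By spousal attribution (R3), Luis Abara is treated as owning Mateo Abara's 56% interest in Pinebrook Group plc.
Chain via Vantage Shipping BV → Beacon Logistics SA (R2): 100% × 86% × 67% = 57.62% of Silverbay Ventures LLC.
Chain via Pinebrook Group plc → Copperline Textiles S.p.A. (R2): 56% × 84% × 17% = 7.9968% of Silverbay Ventures LLC.
Aggregating (R1): 57.62% + 7.9968% = 65.6168%.
65.6168% exceeds the 50% threshold by 15.6168 percentage points.

15.6168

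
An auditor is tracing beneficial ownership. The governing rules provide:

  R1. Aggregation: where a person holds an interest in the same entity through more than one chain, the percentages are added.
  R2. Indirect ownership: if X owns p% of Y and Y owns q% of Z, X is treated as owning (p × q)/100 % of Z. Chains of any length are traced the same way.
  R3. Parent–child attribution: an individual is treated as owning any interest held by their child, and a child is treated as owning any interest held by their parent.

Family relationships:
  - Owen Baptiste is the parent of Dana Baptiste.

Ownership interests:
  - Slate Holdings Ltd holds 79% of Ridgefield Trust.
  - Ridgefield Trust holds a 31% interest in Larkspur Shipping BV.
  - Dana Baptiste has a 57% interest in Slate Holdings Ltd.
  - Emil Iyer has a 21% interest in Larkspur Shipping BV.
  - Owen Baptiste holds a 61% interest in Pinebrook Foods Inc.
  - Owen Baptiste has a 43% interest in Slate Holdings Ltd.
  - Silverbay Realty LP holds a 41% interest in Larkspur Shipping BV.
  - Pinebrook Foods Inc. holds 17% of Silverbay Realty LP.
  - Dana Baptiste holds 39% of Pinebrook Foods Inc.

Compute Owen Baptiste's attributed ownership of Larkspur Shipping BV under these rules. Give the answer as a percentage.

31.46%

By parent–child attribution (R3), Owen Baptiste is treated as also owning Dana Baptiste's interest in Slate Holdings Ltd, giving 43% + 57% = 100%.
By parent–child attribution (R3), Owen Baptiste is treated as also owning Dana Baptiste's interest in Pinebrook Foods Inc, giving 61% + 39% = 100%.
Chain via Slate Holdings Ltd → Ridgefield Trust (R2): 100% × 79% × 31% = 24.49% of Larkspur Shipping BV.
Chain via Pinebrook Foods Inc. → Silverbay Realty LP (R2): 100% × 17% × 41% = 6.97% of Larkspur Shipping BV.
Aggregating (R1): 24.49% + 6.97% = 31.46%.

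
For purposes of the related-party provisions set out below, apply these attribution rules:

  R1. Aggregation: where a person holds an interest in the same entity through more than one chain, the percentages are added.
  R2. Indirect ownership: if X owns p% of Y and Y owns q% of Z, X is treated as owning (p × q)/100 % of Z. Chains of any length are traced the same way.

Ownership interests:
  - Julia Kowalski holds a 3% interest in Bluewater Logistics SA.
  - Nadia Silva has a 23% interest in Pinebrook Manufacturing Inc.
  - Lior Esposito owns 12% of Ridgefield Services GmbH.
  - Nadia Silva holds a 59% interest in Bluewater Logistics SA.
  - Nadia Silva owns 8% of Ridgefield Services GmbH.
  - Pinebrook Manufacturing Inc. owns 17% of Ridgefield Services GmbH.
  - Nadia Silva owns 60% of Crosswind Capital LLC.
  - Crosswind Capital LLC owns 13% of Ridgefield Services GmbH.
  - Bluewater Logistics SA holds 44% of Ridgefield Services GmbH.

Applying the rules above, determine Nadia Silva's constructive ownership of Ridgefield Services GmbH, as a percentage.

Chain via Pinebrook Manufacturing Inc. (R2): 23% × 17% = 3.91% of Ridgefield Services GmbH.
Chain via Bluewater Logistics SA (R2): 59% × 44% = 25.96% of Ridgefield Services GmbH.
Chain via Crosswind Capital LLC (R2): 60% × 13% = 7.8% of Ridgefield Services GmbH.
Direct interest in Ridgefield Services GmbH: 8%.
Aggregating (R1): 3.91% + 25.96% + 7.8% + 8% = 45.67%.

45.67%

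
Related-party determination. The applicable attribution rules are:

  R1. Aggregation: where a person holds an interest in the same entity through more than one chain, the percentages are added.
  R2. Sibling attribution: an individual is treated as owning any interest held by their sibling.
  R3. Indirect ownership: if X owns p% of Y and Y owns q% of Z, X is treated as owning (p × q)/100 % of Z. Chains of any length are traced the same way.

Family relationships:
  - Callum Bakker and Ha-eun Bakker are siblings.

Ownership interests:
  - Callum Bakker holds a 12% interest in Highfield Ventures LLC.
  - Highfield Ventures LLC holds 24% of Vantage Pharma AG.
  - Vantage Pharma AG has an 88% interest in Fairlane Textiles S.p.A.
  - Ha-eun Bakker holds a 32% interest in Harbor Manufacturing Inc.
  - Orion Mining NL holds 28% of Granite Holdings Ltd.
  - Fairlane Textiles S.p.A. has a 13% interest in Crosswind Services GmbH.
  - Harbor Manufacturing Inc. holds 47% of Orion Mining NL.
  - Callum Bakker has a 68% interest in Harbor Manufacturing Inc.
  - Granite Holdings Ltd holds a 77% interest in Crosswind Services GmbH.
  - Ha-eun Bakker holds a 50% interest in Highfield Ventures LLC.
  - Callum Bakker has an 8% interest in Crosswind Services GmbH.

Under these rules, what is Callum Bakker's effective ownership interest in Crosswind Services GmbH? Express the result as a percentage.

19.835472%

By sibling attribution (R2), Callum Bakker is treated as also owning Ha-eun Bakker's interest in Harbor Manufacturing Inc, giving 68% + 32% = 100%.
By sibling attribution (R2), Callum Bakker is treated as also owning Ha-eun Bakker's interest in Highfield Ventures LLC, giving 12% + 50% = 62%.
Chain via Harbor Manufacturing Inc. → Orion Mining NL → Granite Holdings Ltd (R3): 100% × 47% × 28% × 77% = 10.1332% of Crosswind Services GmbH.
Chain via Highfield Ventures LLC → Vantage Pharma AG → Fairlane Textiles S.p.A. (R3): 62% × 24% × 88% × 13% = 1.702272% of Crosswind Services GmbH.
Direct interest in Crosswind Services GmbH: 8%.
Aggregating (R1): 10.1332% + 1.702272% + 8% = 19.835472%.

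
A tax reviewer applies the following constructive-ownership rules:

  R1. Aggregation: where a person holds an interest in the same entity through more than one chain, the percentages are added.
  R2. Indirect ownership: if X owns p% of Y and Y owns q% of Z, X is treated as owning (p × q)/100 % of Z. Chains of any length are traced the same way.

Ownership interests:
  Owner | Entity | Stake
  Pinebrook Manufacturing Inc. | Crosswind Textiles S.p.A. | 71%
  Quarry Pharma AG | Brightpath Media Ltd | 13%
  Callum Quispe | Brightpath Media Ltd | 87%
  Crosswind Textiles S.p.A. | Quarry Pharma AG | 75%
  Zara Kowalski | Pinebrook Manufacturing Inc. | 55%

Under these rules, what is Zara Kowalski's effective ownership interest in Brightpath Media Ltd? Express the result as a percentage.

3.807375%

Chain via Pinebrook Manufacturing Inc. → Crosswind Textiles S.p.A. → Quarry Pharma AG (R2): 55% × 71% × 75% × 13% = 3.807375% of Brightpath Media Ltd.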